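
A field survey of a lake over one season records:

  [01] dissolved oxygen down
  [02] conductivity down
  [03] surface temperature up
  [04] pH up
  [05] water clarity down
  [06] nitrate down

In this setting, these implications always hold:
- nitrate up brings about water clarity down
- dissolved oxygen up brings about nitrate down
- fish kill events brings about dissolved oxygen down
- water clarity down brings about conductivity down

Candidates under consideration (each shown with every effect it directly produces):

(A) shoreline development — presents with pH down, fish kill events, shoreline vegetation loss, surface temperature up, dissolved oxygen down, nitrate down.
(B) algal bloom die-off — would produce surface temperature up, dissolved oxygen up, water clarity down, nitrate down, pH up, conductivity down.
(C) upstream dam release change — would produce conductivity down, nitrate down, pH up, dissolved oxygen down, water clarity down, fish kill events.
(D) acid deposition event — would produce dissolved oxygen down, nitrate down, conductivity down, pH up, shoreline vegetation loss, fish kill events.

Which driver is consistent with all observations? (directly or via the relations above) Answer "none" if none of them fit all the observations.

none

For each candidate, compare predicted effects to what was observed:
(A) shoreline development — dissolved oxygen down +; conductivity down -; surface temperature up +; pH up -; water clarity down -; nitrate down +
(B) algal bloom die-off — dissolved oxygen down -; conductivity down +; surface temperature up +; pH up +; water clarity down +; nitrate down +
(C) upstream dam release change — dissolved oxygen down +; conductivity down +; surface temperature up -; pH up +; water clarity down +; nitrate down +
(D) acid deposition event — does not account for surface temperature up, water clarity down
Every candidate fails on at least one observation.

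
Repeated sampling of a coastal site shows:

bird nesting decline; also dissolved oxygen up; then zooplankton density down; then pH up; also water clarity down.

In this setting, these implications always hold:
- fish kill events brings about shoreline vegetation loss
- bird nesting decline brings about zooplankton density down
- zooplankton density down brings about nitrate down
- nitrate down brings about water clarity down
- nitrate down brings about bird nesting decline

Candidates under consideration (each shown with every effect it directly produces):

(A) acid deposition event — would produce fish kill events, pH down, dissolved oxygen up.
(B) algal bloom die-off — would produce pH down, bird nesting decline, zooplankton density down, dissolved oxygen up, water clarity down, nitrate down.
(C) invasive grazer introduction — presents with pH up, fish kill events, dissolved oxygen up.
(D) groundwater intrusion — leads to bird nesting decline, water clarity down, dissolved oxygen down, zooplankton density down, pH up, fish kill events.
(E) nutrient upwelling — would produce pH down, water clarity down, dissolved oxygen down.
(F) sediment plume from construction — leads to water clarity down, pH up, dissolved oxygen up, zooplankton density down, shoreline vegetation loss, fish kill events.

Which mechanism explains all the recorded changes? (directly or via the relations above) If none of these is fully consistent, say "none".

F

For each candidate, compare predicted effects to what was observed:
(A) acid deposition event — bird nesting decline -; dissolved oxygen up +; zooplankton density down -; pH up -; water clarity down -
(B) algal bloom die-off — fails on pH up (predicts pH down, not pH up)
(C) invasive grazer introduction — bird nesting decline -; dissolved oxygen up +; zooplankton density down -; pH up +; water clarity down -
(D) groundwater intrusion — fails on dissolved oxygen up (predicts dissolved oxygen down, not dissolved oxygen up)
(E) nutrient upwelling — bird nesting decline -; dissolved oxygen up -; zooplankton density down -; pH up -; water clarity down +
(F) sediment plume from construction — bird nesting decline + (through zooplankton density down → nitrate down → bird nesting decline); dissolved oxygen up +; zooplankton density down +; pH up +; water clarity down +
(F) alone accounts for all the evidence.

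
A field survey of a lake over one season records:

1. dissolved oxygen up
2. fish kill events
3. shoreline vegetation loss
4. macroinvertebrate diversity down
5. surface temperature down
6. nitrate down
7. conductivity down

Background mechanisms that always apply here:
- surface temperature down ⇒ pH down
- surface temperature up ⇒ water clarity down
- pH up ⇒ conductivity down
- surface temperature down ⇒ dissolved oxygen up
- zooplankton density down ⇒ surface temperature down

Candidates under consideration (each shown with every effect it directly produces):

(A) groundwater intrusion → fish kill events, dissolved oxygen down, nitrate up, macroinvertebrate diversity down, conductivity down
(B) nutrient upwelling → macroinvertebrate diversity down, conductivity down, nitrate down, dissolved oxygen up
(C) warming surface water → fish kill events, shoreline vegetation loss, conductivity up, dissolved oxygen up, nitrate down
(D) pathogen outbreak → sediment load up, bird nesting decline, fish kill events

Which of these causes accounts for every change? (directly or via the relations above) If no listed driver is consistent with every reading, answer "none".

none

Per-candidate check:
(A) groundwater intrusion — dissolved oxygen up NO; fish kill events yes; shoreline vegetation loss NO; macroinvertebrate diversity down yes; surface temperature down NO; nitrate down NO; conductivity down yes
(B) nutrient upwelling — does not account for fish kill events, shoreline vegetation loss, surface temperature down
(C) warming surface water — dissolved oxygen up yes; fish kill events yes; shoreline vegetation loss yes; macroinvertebrate diversity down NO; surface temperature down NO; nitrate down yes; conductivity down NO
(D) pathogen outbreak — does not account for dissolved oxygen up, shoreline vegetation loss, macroinvertebrate diversity down, surface temperature down, nitrate down, conductivity down
None of the listed candidates fits everything.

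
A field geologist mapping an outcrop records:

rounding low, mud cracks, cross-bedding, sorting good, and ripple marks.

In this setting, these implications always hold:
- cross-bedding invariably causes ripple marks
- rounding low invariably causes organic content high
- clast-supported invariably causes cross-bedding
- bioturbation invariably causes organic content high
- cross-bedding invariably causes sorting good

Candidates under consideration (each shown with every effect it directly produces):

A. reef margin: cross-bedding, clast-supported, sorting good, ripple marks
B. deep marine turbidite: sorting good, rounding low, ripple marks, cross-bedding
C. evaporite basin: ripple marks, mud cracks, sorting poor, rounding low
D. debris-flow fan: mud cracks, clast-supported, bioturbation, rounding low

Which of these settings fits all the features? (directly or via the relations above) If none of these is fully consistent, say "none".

Per-candidate check:
(A) reef margin — does not account for rounding low, mud cracks
(B) deep marine turbidite — does not account for mud cracks
(C) evaporite basin — rounding low yes; mud cracks yes; cross-bedding NO; sorting good NO; ripple marks yes
(D) debris-flow fan — rounding low yes; mud cracks yes; cross-bedding yes (by clast-supported → cross-bedding); sorting good yes (by clast-supported → cross-bedding → sorting good); ripple marks yes (by clast-supported → cross-bedding → ripple marks)
(D) alone accounts for all the evidence.

D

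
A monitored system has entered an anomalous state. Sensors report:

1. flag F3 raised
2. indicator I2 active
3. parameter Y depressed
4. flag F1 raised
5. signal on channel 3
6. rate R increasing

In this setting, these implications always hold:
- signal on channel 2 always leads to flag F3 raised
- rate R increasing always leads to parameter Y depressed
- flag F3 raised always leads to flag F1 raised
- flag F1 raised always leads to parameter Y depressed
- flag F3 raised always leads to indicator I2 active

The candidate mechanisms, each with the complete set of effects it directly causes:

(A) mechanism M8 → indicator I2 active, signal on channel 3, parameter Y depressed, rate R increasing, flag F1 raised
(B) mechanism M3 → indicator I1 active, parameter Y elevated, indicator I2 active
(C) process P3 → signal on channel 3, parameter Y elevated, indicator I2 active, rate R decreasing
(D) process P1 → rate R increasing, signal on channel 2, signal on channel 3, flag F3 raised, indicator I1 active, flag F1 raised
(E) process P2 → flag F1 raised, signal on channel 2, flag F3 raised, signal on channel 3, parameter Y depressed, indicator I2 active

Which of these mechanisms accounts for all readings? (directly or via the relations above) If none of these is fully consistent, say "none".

Testing each hypothesis:
(A) mechanism M8 — flag F3 raised ✗; indicator I2 active ✓; parameter Y depressed ✓; flag F1 raised ✓; signal on channel 3 ✓; rate R increasing ✓
(B) mechanism M3 — fails on flag F3 raised, parameter Y depressed, flag F1 raised, signal on channel 3, rate R increasing (predicts parameter Y elevated, not parameter Y depressed)
(C) process P3 — flag F3 raised ✗; indicator I2 active ✓; parameter Y depressed ✗; flag F1 raised ✗; signal on channel 3 ✓; rate R increasing ✗
(D) process P1 — flag F3 raised ✓; indicator I2 active ✓ (through flag F3 raised → indicator I2 active); parameter Y depressed ✓ (through rate R increasing → parameter Y depressed); flag F1 raised ✓; signal on channel 3 ✓; rate R increasing ✓
(E) process P2 — flag F3 raised ✓; indicator I2 active ✓; parameter Y depressed ✓; flag F1 raised ✓; signal on channel 3 ✓; rate R increasing ✗
(D) alone accounts for all the evidence.

D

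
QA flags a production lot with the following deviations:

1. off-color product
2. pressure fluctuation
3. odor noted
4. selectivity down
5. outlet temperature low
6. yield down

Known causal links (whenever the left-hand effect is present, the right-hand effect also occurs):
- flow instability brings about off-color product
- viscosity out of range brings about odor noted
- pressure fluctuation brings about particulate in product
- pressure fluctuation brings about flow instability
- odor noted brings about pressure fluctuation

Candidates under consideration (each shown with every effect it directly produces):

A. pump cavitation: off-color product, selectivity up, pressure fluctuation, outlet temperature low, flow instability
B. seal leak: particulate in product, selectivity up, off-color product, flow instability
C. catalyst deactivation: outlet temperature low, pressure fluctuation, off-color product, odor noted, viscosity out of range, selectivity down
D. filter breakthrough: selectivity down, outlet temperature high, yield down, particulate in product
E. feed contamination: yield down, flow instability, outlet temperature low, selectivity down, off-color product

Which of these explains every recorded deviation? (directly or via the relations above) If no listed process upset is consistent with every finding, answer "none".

none

Checking each candidate against the observations:
(A) pump cavitation — fails on odor noted, selectivity down, yield down (predicts selectivity up, not selectivity down)
(B) seal leak — off-color product +; pressure fluctuation -; odor noted -; selectivity down -; outlet temperature low -; yield down -
(C) catalyst deactivation — does not account for yield down
(D) filter breakthrough — fails on off-color product, pressure fluctuation, odor noted, outlet temperature low (predicts outlet temperature high, not outlet temperature low)
(E) feed contamination — off-color product +; pressure fluctuation -; odor noted -; selectivity down +; outlet temperature low +; yield down +
Every candidate fails on at least one observation.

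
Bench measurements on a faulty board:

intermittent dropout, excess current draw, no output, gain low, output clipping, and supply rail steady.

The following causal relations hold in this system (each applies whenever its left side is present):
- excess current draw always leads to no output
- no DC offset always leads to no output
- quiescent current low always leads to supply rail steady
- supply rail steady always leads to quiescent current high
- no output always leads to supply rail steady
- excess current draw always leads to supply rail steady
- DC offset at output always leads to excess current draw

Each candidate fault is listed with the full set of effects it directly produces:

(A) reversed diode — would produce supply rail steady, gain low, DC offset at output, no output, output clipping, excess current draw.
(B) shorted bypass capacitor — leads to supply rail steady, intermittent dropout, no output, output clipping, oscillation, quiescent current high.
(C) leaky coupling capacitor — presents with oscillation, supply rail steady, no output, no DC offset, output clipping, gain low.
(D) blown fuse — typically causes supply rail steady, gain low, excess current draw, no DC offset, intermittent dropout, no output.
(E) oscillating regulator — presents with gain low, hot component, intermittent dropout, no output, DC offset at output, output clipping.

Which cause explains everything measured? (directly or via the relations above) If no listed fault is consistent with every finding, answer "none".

Checking each candidate against the observations:
(A) reversed diode — does not account for intermittent dropout
(B) shorted bypass capacitor — intermittent dropout match; excess current draw miss; no output match; gain low miss; output clipping match; supply rail steady match
(C) leaky coupling capacitor — intermittent dropout miss; excess current draw miss; no output match; gain low match; output clipping match; supply rail steady match
(D) blown fuse — intermittent dropout match; excess current draw match; no output match; gain low match; output clipping miss; supply rail steady match
(E) oscillating regulator — intermittent dropout match; excess current draw match (through DC offset at output → excess current draw); no output match; gain low match; output clipping match; supply rail steady match (through no output → supply rail steady)
(E) alone accounts for all the evidence.

E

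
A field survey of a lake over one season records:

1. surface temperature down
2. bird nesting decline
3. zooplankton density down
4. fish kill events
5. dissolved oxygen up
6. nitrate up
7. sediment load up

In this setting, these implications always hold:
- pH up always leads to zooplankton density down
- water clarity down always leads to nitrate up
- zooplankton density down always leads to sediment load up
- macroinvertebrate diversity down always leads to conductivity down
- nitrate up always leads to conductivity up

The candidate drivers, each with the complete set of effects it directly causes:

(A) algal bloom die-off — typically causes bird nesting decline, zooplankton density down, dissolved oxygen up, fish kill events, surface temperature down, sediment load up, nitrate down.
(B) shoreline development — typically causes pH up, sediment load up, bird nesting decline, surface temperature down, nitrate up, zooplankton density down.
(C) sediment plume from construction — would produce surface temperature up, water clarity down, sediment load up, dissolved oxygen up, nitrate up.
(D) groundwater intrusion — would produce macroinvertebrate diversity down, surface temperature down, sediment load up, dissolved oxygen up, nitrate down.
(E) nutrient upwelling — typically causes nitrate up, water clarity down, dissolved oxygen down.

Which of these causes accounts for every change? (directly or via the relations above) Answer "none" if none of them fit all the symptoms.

none

For each candidate, compare predicted effects to what was observed:
(A) algal bloom die-off — surface temperature down match; bird nesting decline match; zooplankton density down match; fish kill events match; dissolved oxygen up match; nitrate up miss; sediment load up match
(B) shoreline development — surface temperature down match; bird nesting decline match; zooplankton density down match; fish kill events miss; dissolved oxygen up miss; nitrate up match; sediment load up match
(C) sediment plume from construction — surface temperature down miss; bird nesting decline miss; zooplankton density down miss; fish kill events miss; dissolved oxygen up match; nitrate up match; sediment load up match
(D) groundwater intrusion — fails on bird nesting decline, zooplankton density down, fish kill events, nitrate up (predicts nitrate down, not nitrate up)
(E) nutrient upwelling — surface temperature down miss; bird nesting decline miss; zooplankton density down miss; fish kill events miss; dissolved oxygen up miss; nitrate up match; sediment load up miss
Every candidate fails on at least one observation.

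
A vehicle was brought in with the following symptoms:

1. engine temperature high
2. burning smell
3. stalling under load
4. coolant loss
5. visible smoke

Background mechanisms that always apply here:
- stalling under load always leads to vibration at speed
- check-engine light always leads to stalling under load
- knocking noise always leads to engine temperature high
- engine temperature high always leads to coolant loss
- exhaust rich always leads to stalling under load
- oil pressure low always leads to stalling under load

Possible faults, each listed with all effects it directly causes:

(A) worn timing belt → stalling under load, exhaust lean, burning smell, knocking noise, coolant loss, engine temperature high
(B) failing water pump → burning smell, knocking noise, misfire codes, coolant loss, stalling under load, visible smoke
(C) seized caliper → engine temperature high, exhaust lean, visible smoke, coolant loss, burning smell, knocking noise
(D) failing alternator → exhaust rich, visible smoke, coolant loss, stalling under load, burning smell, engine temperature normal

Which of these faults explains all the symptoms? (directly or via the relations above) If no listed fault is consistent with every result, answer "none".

B

Testing each hypothesis:
(A) worn timing belt — engine temperature high +; burning smell +; stalling under load +; coolant loss +; visible smoke -
(B) failing water pump — accounts for every observation (engine temperature high via knocking noise → engine temperature high)
(C) seized caliper — engine temperature high +; burning smell +; stalling under load -; coolant loss +; visible smoke +
(D) failing alternator — engine temperature high -; burning smell +; stalling under load +; coolant loss +; visible smoke +
(B) alone accounts for all the evidence.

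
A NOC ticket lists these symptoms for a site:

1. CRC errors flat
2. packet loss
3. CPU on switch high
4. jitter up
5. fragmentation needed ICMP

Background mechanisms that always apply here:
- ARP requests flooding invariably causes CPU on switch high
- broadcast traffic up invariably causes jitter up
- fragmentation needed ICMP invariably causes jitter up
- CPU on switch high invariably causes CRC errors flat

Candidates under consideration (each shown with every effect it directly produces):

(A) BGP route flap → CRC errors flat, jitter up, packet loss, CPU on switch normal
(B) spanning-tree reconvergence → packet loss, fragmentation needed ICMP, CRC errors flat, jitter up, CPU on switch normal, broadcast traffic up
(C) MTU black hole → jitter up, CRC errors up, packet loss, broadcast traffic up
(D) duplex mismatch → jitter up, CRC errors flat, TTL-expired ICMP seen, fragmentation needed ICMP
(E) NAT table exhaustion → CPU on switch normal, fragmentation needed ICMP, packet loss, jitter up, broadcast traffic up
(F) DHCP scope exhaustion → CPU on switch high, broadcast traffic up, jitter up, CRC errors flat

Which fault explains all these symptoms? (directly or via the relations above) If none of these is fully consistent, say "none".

none

Testing each hypothesis:
(A) BGP route flap — fails on CPU on switch high, fragmentation needed ICMP (predicts CPU on switch normal, not CPU on switch high)
(B) spanning-tree reconvergence — fails on CPU on switch high (predicts CPU on switch normal, not CPU on switch high)
(C) MTU black hole — fails on CRC errors flat, CPU on switch high, fragmentation needed ICMP (predicts CRC errors up, not CRC errors flat)
(D) duplex mismatch — does not account for packet loss, CPU on switch high
(E) NAT table exhaustion — CRC errors flat miss; packet loss match; CPU on switch high miss; jitter up match; fragmentation needed ICMP match
(F) DHCP scope exhaustion — CRC errors flat match; packet loss miss; CPU on switch high match; jitter up match; fragmentation needed ICMP miss
No candidate is consistent with all observations.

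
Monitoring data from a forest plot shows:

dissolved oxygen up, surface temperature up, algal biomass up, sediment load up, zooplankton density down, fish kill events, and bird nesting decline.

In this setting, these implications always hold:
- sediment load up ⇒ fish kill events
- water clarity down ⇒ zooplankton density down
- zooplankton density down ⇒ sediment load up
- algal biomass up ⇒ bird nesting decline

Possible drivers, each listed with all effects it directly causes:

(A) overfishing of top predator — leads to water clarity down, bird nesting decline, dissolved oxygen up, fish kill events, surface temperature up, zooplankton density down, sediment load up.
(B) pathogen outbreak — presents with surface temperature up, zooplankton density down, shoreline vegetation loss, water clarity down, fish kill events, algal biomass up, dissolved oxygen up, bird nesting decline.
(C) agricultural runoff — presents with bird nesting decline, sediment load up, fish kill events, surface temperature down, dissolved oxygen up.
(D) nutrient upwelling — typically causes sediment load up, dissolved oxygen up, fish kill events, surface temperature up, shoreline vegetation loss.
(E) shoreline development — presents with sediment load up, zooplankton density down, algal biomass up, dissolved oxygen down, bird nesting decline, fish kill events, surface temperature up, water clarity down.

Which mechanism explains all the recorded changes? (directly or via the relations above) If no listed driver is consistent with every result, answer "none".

Per-candidate check:
(A) overfishing of top predator — does not account for algal biomass up
(B) pathogen outbreak — dissolved oxygen up yes; surface temperature up yes; algal biomass up yes; sediment load up yes (by zooplankton density down → sediment load up); zooplankton density down yes; fish kill events yes; bird nesting decline yes
(C) agricultural runoff — dissolved oxygen up yes; surface temperature up NO; algal biomass up NO; sediment load up yes; zooplankton density down NO; fish kill events yes; bird nesting decline yes
(D) nutrient upwelling — dissolved oxygen up yes; surface temperature up yes; algal biomass up NO; sediment load up yes; zooplankton density down NO; fish kill events yes; bird nesting decline NO
(E) shoreline development — dissolved oxygen up NO; surface temperature up yes; algal biomass up yes; sediment load up yes; zooplankton density down yes; fish kill events yes; bird nesting decline yes
(B) alone accounts for all the evidence.

B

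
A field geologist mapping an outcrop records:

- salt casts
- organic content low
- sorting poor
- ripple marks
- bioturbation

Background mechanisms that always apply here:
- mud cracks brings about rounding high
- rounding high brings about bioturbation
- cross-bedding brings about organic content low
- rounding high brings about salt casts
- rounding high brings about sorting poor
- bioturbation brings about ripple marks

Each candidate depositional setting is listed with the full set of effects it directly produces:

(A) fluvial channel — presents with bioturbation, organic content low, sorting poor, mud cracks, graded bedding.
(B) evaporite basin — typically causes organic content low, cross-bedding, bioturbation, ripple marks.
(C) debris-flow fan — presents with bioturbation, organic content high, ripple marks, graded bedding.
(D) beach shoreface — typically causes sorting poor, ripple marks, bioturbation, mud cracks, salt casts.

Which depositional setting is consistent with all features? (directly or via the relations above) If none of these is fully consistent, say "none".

A

Checking each candidate against the observations:
(A) fluvial channel — salt casts match (via mud cracks → rounding high → salt casts); organic content low match; sorting poor match; ripple marks match (via bioturbation → ripple marks); bioturbation match
(B) evaporite basin — salt casts miss; organic content low match; sorting poor miss; ripple marks match; bioturbation match
(C) debris-flow fan — fails on salt casts, organic content low, sorting poor (predicts organic content high, not organic content low)
(D) beach shoreface — does not account for organic content low
(A) alone accounts for all the evidence.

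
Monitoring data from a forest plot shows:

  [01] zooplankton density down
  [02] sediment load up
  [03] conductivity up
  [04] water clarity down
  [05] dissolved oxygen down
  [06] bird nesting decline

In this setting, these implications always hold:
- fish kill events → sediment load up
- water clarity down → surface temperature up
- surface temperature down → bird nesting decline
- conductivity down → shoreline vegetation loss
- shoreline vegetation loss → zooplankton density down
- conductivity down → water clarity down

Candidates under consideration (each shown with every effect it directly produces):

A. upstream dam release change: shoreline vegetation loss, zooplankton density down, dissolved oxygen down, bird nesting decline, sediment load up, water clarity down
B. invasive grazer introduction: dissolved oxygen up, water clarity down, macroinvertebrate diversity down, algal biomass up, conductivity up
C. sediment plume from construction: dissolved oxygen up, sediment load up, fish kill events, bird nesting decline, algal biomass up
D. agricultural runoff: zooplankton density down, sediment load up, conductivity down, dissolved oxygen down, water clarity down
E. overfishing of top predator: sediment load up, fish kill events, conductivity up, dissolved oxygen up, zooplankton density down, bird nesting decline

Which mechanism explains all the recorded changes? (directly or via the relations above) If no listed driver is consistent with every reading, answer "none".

Testing each hypothesis:
(A) upstream dam release change — zooplankton density down +; sediment load up +; conductivity up -; water clarity down +; dissolved oxygen down +; bird nesting decline +
(B) invasive grazer introduction — fails on zooplankton density down, sediment load up, dissolved oxygen down, bird nesting decline (predicts dissolved oxygen up, not dissolved oxygen down)
(C) sediment plume from construction — zooplankton density down -; sediment load up +; conductivity up -; water clarity down -; dissolved oxygen down -; bird nesting decline +
(D) agricultural runoff — zooplankton density down +; sediment load up +; conductivity up -; water clarity down +; dissolved oxygen down +; bird nesting decline -
(E) overfishing of top predator — fails on water clarity down, dissolved oxygen down (predicts dissolved oxygen up, not dissolved oxygen down)
Every candidate fails on at least one observation.

none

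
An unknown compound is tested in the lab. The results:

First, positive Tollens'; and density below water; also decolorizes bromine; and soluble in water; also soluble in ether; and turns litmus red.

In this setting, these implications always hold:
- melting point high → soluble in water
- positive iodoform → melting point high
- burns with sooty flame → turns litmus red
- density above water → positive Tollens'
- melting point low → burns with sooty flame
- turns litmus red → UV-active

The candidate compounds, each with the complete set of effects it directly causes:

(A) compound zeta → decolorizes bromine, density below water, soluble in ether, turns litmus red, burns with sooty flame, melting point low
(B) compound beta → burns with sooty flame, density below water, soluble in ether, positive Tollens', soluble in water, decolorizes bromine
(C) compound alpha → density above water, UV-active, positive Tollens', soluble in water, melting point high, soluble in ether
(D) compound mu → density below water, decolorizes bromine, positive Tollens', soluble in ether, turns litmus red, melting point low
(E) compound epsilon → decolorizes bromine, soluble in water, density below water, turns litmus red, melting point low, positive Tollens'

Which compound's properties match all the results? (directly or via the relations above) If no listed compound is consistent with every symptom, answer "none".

B

Checking each candidate against the observations:
(A) compound zeta — does not account for positive Tollens', soluble in water
(B) compound beta — accounts for every observation (turns litmus red through burns with sooty flame → turns litmus red)
(C) compound alpha — fails on density below water, decolorizes bromine, turns litmus red (predicts density above water, not density below water)
(D) compound mu — does not account for soluble in water
(E) compound epsilon — positive Tollens' yes; density below water yes; decolorizes bromine yes; soluble in water yes; soluble in ether NO; turns litmus red yes
(B) is the only candidate with no mismatches.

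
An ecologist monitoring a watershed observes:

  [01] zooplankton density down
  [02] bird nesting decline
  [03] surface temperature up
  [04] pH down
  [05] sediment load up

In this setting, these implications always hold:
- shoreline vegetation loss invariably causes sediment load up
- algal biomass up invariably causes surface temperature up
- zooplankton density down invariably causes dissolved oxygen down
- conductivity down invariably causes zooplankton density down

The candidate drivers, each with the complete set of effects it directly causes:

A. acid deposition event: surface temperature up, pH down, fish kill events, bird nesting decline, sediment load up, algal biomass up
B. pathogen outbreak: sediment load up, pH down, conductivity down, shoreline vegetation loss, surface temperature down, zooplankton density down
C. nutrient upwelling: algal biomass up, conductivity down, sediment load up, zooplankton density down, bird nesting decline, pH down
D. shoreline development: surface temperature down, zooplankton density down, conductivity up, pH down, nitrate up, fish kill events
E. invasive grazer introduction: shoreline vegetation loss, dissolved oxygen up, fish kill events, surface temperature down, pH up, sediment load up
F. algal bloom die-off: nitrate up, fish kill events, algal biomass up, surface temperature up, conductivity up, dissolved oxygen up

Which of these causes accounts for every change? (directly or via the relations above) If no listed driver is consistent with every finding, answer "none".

C

For each candidate, compare predicted effects to what was observed:
(A) acid deposition event — does not account for zooplankton density down
(B) pathogen outbreak — zooplankton density down ✓; bird nesting decline ✗; surface temperature up ✗; pH down ✓; sediment load up ✓
(C) nutrient upwelling — accounts for every observation (surface temperature up through algal biomass up → surface temperature up)
(D) shoreline development — fails on bird nesting decline, surface temperature up, sediment load up (predicts surface temperature down, not surface temperature up)
(E) invasive grazer introduction — zooplankton density down ✗; bird nesting decline ✗; surface temperature up ✗; pH down ✗; sediment load up ✓
(F) algal bloom die-off — zooplankton density down ✗; bird nesting decline ✗; surface temperature up ✓; pH down ✗; sediment load up ✗
(C) alone accounts for all the evidence.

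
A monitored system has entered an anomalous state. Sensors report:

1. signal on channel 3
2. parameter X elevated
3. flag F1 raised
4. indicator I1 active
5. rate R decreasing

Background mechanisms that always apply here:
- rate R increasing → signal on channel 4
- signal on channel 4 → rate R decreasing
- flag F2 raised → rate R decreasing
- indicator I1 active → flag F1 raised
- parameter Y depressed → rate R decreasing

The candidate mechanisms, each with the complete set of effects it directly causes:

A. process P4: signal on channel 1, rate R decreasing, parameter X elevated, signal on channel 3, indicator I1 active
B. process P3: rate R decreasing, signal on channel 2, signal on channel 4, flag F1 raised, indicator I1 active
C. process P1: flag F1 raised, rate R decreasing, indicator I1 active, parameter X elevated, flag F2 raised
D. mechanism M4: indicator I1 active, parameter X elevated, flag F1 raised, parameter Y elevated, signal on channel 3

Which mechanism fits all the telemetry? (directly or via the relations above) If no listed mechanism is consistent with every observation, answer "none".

A

Per-candidate check:
(A) process P4 — signal on channel 3 ✓; parameter X elevated ✓; flag F1 raised ✓ (via indicator I1 active → flag F1 raised); indicator I1 active ✓; rate R decreasing ✓
(B) process P3 — signal on channel 3 ✗; parameter X elevated ✗; flag F1 raised ✓; indicator I1 active ✓; rate R decreasing ✓
(C) process P1 — does not account for signal on channel 3
(D) mechanism M4 — does not account for rate R decreasing
Only (A) is consistent with every observation.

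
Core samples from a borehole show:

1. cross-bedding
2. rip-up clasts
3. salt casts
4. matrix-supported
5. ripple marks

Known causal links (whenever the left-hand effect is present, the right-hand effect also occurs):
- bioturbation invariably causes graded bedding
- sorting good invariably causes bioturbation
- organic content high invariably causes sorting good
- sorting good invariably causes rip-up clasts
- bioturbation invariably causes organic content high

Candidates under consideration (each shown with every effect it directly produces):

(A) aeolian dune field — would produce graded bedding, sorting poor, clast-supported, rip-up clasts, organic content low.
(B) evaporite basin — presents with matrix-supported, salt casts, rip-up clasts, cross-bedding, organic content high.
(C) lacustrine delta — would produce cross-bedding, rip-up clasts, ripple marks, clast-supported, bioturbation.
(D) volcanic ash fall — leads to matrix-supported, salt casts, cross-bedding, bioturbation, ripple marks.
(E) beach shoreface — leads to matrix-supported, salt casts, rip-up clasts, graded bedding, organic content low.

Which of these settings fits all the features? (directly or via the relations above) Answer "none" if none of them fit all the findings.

D

Checking each candidate against the observations:
(A) aeolian dune field — cross-bedding ✗; rip-up clasts ✓; salt casts ✗; matrix-supported ✗; ripple marks ✗
(B) evaporite basin — does not account for ripple marks
(C) lacustrine delta — cross-bedding ✓; rip-up clasts ✓; salt casts ✗; matrix-supported ✗; ripple marks ✓
(D) volcanic ash fall — accounts for every observation (rip-up clasts through bioturbation → organic content high → sorting good → rip-up clasts)
(E) beach shoreface — cross-bedding ✗; rip-up clasts ✓; salt casts ✓; matrix-supported ✓; ripple marks ✗
Only (D) is consistent with every observation.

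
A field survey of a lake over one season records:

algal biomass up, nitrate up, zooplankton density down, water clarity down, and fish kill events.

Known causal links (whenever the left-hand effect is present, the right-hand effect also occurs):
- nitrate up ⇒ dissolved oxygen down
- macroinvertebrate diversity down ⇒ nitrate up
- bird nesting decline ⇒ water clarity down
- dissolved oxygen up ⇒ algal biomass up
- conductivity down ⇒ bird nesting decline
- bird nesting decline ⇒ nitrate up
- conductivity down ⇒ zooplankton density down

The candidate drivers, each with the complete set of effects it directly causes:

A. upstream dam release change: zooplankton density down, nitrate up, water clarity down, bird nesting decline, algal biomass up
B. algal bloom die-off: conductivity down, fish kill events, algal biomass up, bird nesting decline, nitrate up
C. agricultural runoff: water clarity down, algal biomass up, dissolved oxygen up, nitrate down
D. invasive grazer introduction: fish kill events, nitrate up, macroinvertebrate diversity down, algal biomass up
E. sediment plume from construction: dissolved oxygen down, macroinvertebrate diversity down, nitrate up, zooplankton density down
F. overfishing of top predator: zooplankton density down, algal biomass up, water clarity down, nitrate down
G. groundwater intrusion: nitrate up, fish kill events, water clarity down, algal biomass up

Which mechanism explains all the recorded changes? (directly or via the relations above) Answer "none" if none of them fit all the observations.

Per-candidate check:
(A) upstream dam release change — does not account for fish kill events
(B) algal bloom die-off — algal biomass up +; nitrate up +; zooplankton density down + (through conductivity down → zooplankton density down); water clarity down + (through bird nesting decline → water clarity down); fish kill events +
(C) agricultural runoff — algal biomass up +; nitrate up -; zooplankton density down -; water clarity down +; fish kill events -
(D) invasive grazer introduction — algal biomass up +; nitrate up +; zooplankton density down -; water clarity down -; fish kill events +
(E) sediment plume from construction — algal biomass up -; nitrate up +; zooplankton density down +; water clarity down -; fish kill events -
(F) overfishing of top predator — fails on nitrate up, fish kill events (predicts nitrate down, not nitrate up)
(G) groundwater intrusion — algal biomass up +; nitrate up +; zooplankton density down -; water clarity down +; fish kill events +
(B) alone accounts for all the evidence.

B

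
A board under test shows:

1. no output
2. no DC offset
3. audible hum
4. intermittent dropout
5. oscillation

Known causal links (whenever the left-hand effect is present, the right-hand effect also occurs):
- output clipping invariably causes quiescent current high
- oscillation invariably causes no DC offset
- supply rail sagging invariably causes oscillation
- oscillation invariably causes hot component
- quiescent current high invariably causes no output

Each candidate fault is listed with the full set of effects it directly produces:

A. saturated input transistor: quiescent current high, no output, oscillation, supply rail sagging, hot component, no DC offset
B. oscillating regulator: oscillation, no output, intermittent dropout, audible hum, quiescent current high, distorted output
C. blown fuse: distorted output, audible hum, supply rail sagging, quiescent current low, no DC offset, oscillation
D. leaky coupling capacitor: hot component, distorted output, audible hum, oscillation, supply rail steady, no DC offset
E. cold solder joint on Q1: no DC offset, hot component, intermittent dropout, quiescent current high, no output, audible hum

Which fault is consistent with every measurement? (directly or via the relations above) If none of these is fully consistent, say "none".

B

For each candidate, compare predicted effects to what was observed:
(A) saturated input transistor — no output match; no DC offset match; audible hum miss; intermittent dropout miss; oscillation match
(B) oscillating regulator — accounts for every observation (no DC offset via oscillation → no DC offset)
(C) blown fuse — no output miss; no DC offset match; audible hum match; intermittent dropout miss; oscillation match
(D) leaky coupling capacitor — no output miss; no DC offset match; audible hum match; intermittent dropout miss; oscillation match
(E) cold solder joint on Q1 — does not account for oscillation
(B) is the only candidate with no mismatches.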